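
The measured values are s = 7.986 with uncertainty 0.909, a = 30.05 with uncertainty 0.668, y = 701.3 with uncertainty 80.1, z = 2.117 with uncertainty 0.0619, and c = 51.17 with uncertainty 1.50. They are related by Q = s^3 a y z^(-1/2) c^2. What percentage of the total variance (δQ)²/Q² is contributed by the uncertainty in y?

9.75%

(δQ/Q)² = (3·δs/s)² + (1·δa/a)² + (1·δy/y)² + (−½·δz/z)² + (2·δc/c)²
  s term: (3×0.114)² = 0.117
  a term: (1×0.0222)² = 0.000494
  y term: (1×0.114)² = 0.0130
  z term: (-0.5×0.0292)² = 0.000214
  c term: (2×0.0293)² = 0.00344
Total = 0.134. Share from y = 0.0130/0.134 = 0.0975.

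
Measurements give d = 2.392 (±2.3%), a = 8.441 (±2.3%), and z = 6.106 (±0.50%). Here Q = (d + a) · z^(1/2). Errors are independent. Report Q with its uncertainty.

26.77 ± 0.503

Let u = d + a = 10.83. δu = √(δd² + δa²) = √(0.00303 + 0.0377) = 0.202, so δu/u = 0.0186.
Q is then a monomial in u, z:
δQ/Q = √((δu/u)² + (½·δz/z)²) = √(0.000347 + 6.25e-06) = 0.0188
Q = 26.77, so δQ = 0.0188 × 26.77 = 0.503.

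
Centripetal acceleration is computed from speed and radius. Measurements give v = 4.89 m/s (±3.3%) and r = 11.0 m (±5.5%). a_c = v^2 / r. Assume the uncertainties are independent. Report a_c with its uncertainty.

2.17 ± 0.187 m/s^2

Relative error in a monomial: (δa_c/a_c)² = Σ (nᵢ · δxᵢ/xᵢ)².
  (2·δv/v)² = (2×0.0330)² = 0.00436;  (-1·δr/r)² = (-1×0.0550)² = 0.00302
δa_c/a_c = √(0.00738) = 0.0859
a_c = 2.17 m/s^2, so δa_c = 0.0859 × 2.17 = 0.187 m/s^2.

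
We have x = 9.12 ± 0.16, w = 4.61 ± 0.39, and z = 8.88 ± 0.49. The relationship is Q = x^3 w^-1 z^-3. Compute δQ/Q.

Since Q is a product/quotient, work with relative uncertainties:
  (3·δx/x)² = (3×0.0175)² = 0.00277;  (-1·δw/w)² = (-1×0.0846)² = 0.00716;  (-3·δz/z)² = (-3×0.0552)² = 0.0274
δQ/Q = √(0.0373) = 0.193

0.193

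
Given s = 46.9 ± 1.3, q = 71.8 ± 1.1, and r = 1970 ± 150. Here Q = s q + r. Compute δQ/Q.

Let p = s·q = 3370. δp/p = √((1·δs/s)² + (1·δq/q)²) = √(0.000768 + 0.000235) = 0.0317, so δp = 107.
Q = p + r: δQ = √(δp² + δr²) = √(11400 + 22500) = 184
Q = 5340, so δQ/Q = 184/5340 = 0.0345.

0.0345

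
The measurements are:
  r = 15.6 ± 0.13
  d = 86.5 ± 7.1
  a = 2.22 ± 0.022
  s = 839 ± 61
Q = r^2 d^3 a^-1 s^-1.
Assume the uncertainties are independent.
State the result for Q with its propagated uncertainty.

Q is a product of powers, so relative uncertainties combine in quadrature:
  (2·δr/r)² = (2×0.00833)² = 0.000278;  (3·δd/d)² = (3×0.0821)² = 0.0606;  (-1·δa/a)² = (-1×0.00991)² = 9.82e-05;  (-1·δs/s)² = (-1×0.0727)² = 0.00529
δQ/Q = √(0.0663) = 0.257
Q = 84600, so δQ = 0.257 × 84600 = 21800.

84600 ± 21800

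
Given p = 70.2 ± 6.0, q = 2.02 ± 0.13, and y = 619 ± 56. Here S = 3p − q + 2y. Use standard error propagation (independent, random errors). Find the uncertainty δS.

For a sum/difference, combine absolute errors in quadrature:
  (3·δp)² = 324;  (δq)² = 0.0169;  (2·δy)² = 12500
δS = √(12900) = 113

113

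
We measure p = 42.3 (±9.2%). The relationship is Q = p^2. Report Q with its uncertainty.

1790 ± 329

Q ∝ p^2, so δQ/Q = |2| · δp/p = 2 × 0.0920 = 0.184.
Q = 1790, so δQ = 0.184 × 1790 = 329.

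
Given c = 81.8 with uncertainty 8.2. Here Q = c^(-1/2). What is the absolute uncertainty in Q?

Q ∝ c^(-1/2), so δQ/Q = |−½| · δc/c = 0.5 × 0.100 = 0.0501.
Q = 0.111, so δQ = 0.0501 × 0.111 = 0.00554.

0.00554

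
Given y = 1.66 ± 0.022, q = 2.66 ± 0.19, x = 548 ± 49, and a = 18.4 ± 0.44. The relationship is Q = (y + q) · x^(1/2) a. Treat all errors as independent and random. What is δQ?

Let u = y + q = 4.32. δu = √(δy² + δq²) = √(0.000484 + 0.0361) = 0.191, so δu/u = 0.0443.
Q is then a monomial in u, x, a:
δQ/Q = √((δu/u)² + (½·δx/x)² + (1·δa/a)²) = √(0.00196 + 0.00200 + 0.000572) = 0.0673
Q = 1860, so δQ = 0.0673 × 1860 = 125.

125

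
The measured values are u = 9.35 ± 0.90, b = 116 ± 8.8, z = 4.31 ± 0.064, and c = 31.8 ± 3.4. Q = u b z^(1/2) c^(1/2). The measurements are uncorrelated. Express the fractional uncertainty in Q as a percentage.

13.4%

Products/powers → add relative errors in quadrature, weighted by exponent:
  (1·δu/u)² = (1×0.0963)² = 0.00927;  (1·δb/b)² = (1×0.0759)² = 0.00576;  (½·δz/z)² = (0.5×0.0148)² = 5.51e-05;  (½·δc/c)² = (0.5×0.107)² = 0.00286
δQ/Q = √(0.0179) = 0.134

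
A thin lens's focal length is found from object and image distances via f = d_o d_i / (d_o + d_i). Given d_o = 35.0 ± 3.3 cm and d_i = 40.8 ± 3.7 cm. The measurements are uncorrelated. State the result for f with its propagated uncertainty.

18.8 ± 1.24 cm

∂f/∂d_o = (d_i/(d_o+d_i))² = 0.290;  ∂f/∂d_i = (d_o/(d_o+d_i))² = 0.213
δf = √((∂f/∂d_o · δd_o)² + (∂f/∂d_i · δd_i)²) = √(0.914 + 0.622) = 1.24 cm
f = 18.8 cm.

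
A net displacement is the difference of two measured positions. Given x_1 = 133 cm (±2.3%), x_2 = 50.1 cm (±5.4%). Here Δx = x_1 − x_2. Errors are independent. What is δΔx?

4.08 cm

Sums and differences: (δΔx)² = Σ (cᵢ δxᵢ)².
  (δx_1)² = 9.36;  (δx_2)² = 7.32
δΔx = √(16.7) = 4.08 cm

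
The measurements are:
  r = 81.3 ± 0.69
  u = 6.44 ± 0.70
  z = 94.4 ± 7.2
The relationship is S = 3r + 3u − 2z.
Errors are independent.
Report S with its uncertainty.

For a sum/difference, combine absolute errors in quadrature:
  (3·δr)² = 4.28;  (3·δu)² = 4.41;  (2·δz)² = 207
δS = √(216) = 14.7
S = 74.4.

74.4 ± 14.7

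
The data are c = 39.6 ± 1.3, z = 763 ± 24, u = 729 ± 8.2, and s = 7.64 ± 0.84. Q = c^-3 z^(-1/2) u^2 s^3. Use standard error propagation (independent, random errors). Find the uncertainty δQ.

Since Q is a product/quotient, work with relative uncertainties:
  (-3·δc/c)² = (-3×0.0328)² = 0.00970;  (−½·δz/z)² = (-0.5×0.0315)² = 0.000247;  (2·δu/u)² = (2×0.0112)² = 0.000506;  (3·δs/s)² = (3×0.110)² = 0.109
δQ/Q = √(0.119) = 0.345
Q = 138, so δQ = 0.345 × 138 = 47.7.

47.7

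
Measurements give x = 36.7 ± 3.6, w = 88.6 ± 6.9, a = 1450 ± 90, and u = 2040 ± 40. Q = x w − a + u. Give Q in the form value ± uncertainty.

3840 ± 419

Let p = x·w = 3250. δp/p = √((1·δx/x)² + (1·δw/w)²) = √(0.00962 + 0.00606) = 0.125, so δp = 407.
Q = p − a + u: δQ = √(δp² + δa² + δu²) = √(1.66e+05 + 8100 + 1600) = 419
Q = 3840.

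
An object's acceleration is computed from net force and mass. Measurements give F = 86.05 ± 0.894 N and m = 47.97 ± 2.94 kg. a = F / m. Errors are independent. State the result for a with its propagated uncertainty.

Relative error in a monomial: (δa/a)² = Σ (nᵢ · δxᵢ/xᵢ)².
  (1·δF/F)² = (1×0.0104)² = 0.000108;  (-1·δm/m)² = (-1×0.0613)² = 0.00376
δa/a = √(0.00386) = 0.0622
a = 1.794 m/s^2, so δa = 0.0622 × 1.794 = 0.112 m/s^2.

1.794 ± 0.112 m/s^2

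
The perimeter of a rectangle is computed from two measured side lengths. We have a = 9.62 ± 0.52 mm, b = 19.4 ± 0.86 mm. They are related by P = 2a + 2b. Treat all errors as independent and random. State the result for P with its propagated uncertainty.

P is a linear combination, so absolute uncertainties add in quadrature:
  (2·δa)² = 1.08;  (2·δb)² = 2.96
δP = √(4.04) = 2.01 mm
P = 58.0 mm.

58.0 ± 2.01 mm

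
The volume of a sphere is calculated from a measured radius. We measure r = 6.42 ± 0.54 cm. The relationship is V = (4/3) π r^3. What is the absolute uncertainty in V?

V ∝ r^3, so δV/V = |3| · δr/r = 3 × 0.0841 = 0.252.
V = 1110 cm^3, so δV = 0.252 × 1110 = 280 cm^3.

280 cm^3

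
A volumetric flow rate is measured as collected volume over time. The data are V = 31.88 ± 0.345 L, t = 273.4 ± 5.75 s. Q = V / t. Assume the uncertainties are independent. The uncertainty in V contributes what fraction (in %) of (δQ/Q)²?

(δQ/Q)² = (1·δV/V)² + (-1·δt/t)²
  V term: (1×0.0108)² = 0.000117
  t term: (-1×0.0210)² = 0.000442
Total = 0.000559. Share from V = 0.000117/0.000559 = 0.209.

20.9%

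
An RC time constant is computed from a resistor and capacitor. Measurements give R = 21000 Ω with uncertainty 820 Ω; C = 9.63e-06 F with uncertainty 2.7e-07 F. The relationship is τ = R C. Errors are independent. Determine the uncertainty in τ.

0.00972 s

Products/powers → add relative errors in quadrature, weighted by exponent:
  (1·δR/R)² = (1×0.0390)² = 0.00152;  (1·δC/C)² = (1×0.0280)² = 0.000786
δτ/τ = √(0.00231) = 0.0481
τ = 0.202 s, so δτ = 0.0481 × 0.202 = 0.00972 s.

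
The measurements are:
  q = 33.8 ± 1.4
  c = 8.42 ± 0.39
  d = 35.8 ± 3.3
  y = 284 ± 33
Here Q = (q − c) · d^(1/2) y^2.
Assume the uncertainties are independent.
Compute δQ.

Let u = q − c = 25.4. δu = √(δq² + δc²) = √(1.96 + 0.152) = 1.45, so δu/u = 0.0573.
Q is then a monomial in u, d, y:
δQ/Q = √((δu/u)² + (½·δd/d)² + (2·δy/y)²) = √(0.00328 + 0.00212 + 0.0540) = 0.244
Q = 1.22e+07, so δQ = 0.244 × 1.22e+07 = 2.99e+06.

2.99e+06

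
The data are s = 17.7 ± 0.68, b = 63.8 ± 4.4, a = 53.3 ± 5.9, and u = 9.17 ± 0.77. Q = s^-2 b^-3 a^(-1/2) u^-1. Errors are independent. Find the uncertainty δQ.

4.45e-11

Products/powers → add relative errors in quadrature, weighted by exponent:
  (-2·δs/s)² = (-2×0.0384)² = 0.00590;  (-3·δb/b)² = (-3×0.0690)² = 0.0428;  (−½·δa/a)² = (-0.5×0.111)² = 0.00306;  (-1·δu/u)² = (-1×0.0840)² = 0.00705
δQ/Q = √(0.0588) = 0.243
Q = 1.84e-10, so δQ = 0.243 × 1.84e-10 = 4.45e-11.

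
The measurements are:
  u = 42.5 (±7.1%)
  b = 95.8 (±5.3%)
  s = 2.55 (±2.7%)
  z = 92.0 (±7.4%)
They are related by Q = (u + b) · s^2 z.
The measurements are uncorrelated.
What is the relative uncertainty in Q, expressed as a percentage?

Let w = u + b = 138. δw = √(δu² + δb²) = √(9.11 + 25.8) = 5.91, so δw/w = 0.0427.
Q is then a monomial in w, s, z:
δQ/Q = √((δw/w)² + (2·δs/s)² + (1·δz/z)²) = √(0.00182 + 0.00292 + 0.00548) = 0.101

10.1%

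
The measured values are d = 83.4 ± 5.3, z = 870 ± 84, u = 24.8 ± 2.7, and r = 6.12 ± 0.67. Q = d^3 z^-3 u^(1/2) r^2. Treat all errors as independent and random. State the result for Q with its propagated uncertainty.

0.164 ± 0.0680

For a monomial Q ∝ d^3, z^-3, u^(1/2), r^2, fractional errors add in quadrature:
  (3·δd/d)² = (3×0.0635)² = 0.0363;  (-3·δz/z)² = (-3×0.0966)² = 0.0839;  (½·δu/u)² = (0.5×0.109)² = 0.00296;  (2·δr/r)² = (2×0.109)² = 0.0479
δQ/Q = √(0.171) = 0.414
Q = 0.164, so δQ = 0.414 × 0.164 = 0.0680.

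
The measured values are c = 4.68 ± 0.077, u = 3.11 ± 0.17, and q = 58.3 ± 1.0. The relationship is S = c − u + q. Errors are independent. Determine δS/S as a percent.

1.70%

For a sum/difference, combine absolute errors in quadrature:
  (δc)² = 0.00593;  (δu)² = 0.0289;  (δq)² = 1.00
δS = √(1.03) = 1.02
S = 59.9, so δS/S = 1.02/59.9 = 0.0170.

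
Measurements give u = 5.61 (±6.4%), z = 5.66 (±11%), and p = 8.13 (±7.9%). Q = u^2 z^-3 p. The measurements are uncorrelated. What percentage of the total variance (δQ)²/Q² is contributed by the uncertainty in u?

12.5%

(δQ/Q)² = (2·δu/u)² + (-3·δz/z)² + (1·δp/p)²
  u term: (2×0.0640)² = 0.0164
  z term: (-3×0.110)² = 0.109
  p term: (1×0.0790)² = 0.00624
Total = 0.132. Share from u = 0.0164/0.132 = 0.125.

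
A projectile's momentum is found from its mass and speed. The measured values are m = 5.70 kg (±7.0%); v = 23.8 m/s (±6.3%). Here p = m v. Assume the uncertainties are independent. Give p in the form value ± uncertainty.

p is a product of powers, so relative uncertainties combine in quadrature:
  (1·δm/m)² = (1×0.0700)² = 0.00490;  (1·δv/v)² = (1×0.0630)² = 0.00397
δp/p = √(0.00887) = 0.0942
p = 136 kg·m/s, so δp = 0.0942 × 136 = 12.8 kg·m/s.

136 ± 12.8 kg·m/s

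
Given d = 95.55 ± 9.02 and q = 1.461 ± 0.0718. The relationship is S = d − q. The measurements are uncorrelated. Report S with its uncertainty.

Absolute uncertainties add in quadrature for a linear combination:
  (δd)² = 81.4;  (δq)² = 0.00516
δS = √(81.4) = 9.02
S = 94.09.

94.09 ± 9.02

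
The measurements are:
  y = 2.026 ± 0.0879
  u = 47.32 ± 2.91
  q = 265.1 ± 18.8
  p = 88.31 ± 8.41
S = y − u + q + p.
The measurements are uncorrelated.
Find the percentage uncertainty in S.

Absolute uncertainties add in quadrature for a linear combination:
  (δy)² = 0.00773;  (δu)² = 8.47;  (δq)² = 353;  (δp)² = 70.7
δS = √(433) = 20.8
S = 308.1, so δS/S = 20.8/308.1 = 0.0675.

6.75%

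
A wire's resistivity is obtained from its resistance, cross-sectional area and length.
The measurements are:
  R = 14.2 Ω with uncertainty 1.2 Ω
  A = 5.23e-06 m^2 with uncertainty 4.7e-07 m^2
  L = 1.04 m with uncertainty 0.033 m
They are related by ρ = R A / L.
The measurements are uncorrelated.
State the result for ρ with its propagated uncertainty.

For a monomial ρ ∝ R, A, L^-1, fractional errors add in quadrature:
  (1·δR/R)² = (1×0.0845)² = 0.00714;  (1·δA/A)² = (1×0.0899)² = 0.00808;  (-1·δL/L)² = (-1×0.0317)² = 0.00101
δρ/ρ = √(0.0162) = 0.127
ρ = 7.14e-05 Ω·m, so δρ = 0.127 × 7.14e-05 = 9.1e-06 Ω·m.

(7.14 ± 0.910) × 10^-5 Ω·m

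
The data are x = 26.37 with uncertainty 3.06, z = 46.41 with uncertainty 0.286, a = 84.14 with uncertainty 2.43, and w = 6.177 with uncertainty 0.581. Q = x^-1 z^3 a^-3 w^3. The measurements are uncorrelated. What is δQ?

0.477

Products/powers → add relative errors in quadrature, weighted by exponent:
  (-1·δx/x)² = (-1×0.116)² = 0.0135;  (3·δz/z)² = (3×0.00616)² = 0.000342;  (-3·δa/a)² = (-3×0.0289)² = 0.00751;  (3·δw/w)² = (3×0.0941)² = 0.0796
δQ/Q = √(0.101) = 0.318
Q = 1.500, so δQ = 0.318 × 1.500 = 0.477.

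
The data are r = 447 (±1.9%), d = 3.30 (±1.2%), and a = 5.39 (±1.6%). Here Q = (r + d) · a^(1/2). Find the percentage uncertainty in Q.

Let u = r + d = 450. δu = √(δr² + δd²) = √(72.1 + 0.00157) = 8.49, so δu/u = 0.0189.
Q is then a monomial in u, a:
δQ/Q = √((δu/u)² + (½·δa/a)²) = √(0.000356 + 6.4e-05) = 0.0205

2.05%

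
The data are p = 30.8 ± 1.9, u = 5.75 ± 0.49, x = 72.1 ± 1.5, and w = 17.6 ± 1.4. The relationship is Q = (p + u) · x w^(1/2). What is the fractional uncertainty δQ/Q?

Let h = p + u = 36.5. δh = √(δp² + δu²) = √(3.61 + 0.240) = 1.96, so δh/h = 0.0537.
Q is then a monomial in h, x, w:
δQ/Q = √((δh/h)² + (1·δx/x)² + (½·δw/w)²) = √(0.00288 + 0.000433 + 0.00158) = 0.0700

0.0700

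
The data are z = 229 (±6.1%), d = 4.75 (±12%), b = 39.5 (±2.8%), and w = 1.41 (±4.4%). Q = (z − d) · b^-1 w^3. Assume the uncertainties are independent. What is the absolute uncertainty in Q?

Let u = z − d = 224. δu = √(δz² + δd²) = √(195 + 0.325) = 14.0, so δu/u = 0.0623.
Q is then a monomial in u, b, w:
δQ/Q = √((δu/u)² + (-1·δb/b)² + (3·δw/w)²) = √(0.00389 + 0.000784 + 0.0174) = 0.149
Q = 15.9, so δQ = 0.149 × 15.9 = 2.37.

2.37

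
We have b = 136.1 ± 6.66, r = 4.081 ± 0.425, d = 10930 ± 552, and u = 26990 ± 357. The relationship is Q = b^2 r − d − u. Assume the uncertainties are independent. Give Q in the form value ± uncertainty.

37670 ± 10800

Let p = b^2·r = 75590. δp/p = √((2·δb/b)² + (1·δr/r)²) = √(0.00958 + 0.0108) = 0.143, so δp = 10800.
Q = p − d − u: δQ = √(δp² + δd² + δu²) = √(1.17e+08 + 3.05e+05 + 1.27e+05) = 10800
Q = 37670.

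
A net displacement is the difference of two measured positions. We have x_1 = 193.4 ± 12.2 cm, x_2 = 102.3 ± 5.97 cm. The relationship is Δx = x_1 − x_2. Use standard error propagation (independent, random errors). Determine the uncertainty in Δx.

13.6 cm

Absolute uncertainties add in quadrature for a linear combination:
  (δx_1)² = 149;  (δx_2)² = 35.6
δΔx = √(184) = 13.6 cm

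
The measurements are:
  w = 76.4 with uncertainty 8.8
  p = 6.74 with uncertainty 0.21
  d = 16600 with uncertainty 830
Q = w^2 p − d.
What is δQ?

9180

Let h = w^2·p = 39300. δh/h = √((2·δw/w)² + (1·δp/p)²) = √(0.0531 + 0.000971) = 0.232, so δh = 9150.
Q = h − d: δQ = √(δh² + δd²) = √(8.36e+07 + 6.89e+05) = 9180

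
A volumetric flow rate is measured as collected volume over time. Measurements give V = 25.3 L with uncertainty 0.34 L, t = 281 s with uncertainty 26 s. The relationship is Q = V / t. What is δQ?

Products/powers → add relative errors in quadrature, weighted by exponent:
  (1·δV/V)² = (1×0.0134)² = 0.000181;  (-1·δt/t)² = (-1×0.0925)² = 0.00856
δQ/Q = √(0.00874) = 0.0935
Q = 0.0900 L/s, so δQ = 0.0935 × 0.0900 = 0.00842 L/s.

0.00842 L/s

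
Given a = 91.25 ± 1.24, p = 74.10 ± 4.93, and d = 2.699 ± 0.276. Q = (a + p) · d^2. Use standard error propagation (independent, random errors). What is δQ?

249

Let u = a + p = 165.3. δu = √(δa² + δp²) = √(1.54 + 24.3) = 5.08, so δu/u = 0.0307.
Q is then a monomial in u, d:
δQ/Q = √((δu/u)² + (2·δd/d)²) = √(0.000945 + 0.0418) = 0.207
Q = 1205, so δQ = 0.207 × 1205 = 249.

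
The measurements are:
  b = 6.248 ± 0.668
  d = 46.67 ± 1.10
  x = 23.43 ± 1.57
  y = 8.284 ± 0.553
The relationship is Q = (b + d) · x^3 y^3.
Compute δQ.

Let u = b + d = 52.92. δu = √(δb² + δd²) = √(0.446 + 1.21) = 1.29, so δu/u = 0.0243.
Q is then a monomial in u, x, y:
δQ/Q = √((δu/u)² + (3·δx/x)² + (3·δy/y)²) = √(0.000591 + 0.0404 + 0.0401) = 0.285
Q = 3.869e+08, so δQ = 0.285 × 3.869e+08 = 1.1e+08.

1.1e+08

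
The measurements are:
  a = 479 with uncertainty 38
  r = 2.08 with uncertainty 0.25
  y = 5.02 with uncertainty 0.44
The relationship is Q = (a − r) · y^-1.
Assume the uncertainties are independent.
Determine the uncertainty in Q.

Let u = a − r = 477. δu = √(δa² + δr²) = √(1440 + 0.0625) = 38.0, so δu/u = 0.0797.
Q is then a monomial in u, y:
δQ/Q = √((δu/u)² + (-1·δy/y)²) = √(0.00635 + 0.00768) = 0.118
Q = 95.0, so δQ = 0.118 × 95.0 = 11.3.

11.3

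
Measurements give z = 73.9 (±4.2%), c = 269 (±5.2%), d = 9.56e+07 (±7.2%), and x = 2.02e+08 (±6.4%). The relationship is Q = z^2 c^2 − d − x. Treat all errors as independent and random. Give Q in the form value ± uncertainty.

(9.76 ± 5.48) × 10^7

Let p = z^2·c^2 = 3.95e+08. δp/p = √((2·δz/z)² + (2·δc/c)²) = √(0.00706 + 0.0108) = 0.134, so δp = 5.28e+07.
Q = p − d − x: δQ = √(δp² + δd² + δx²) = √(2.79e+15 + 4.74e+13 + 1.67e+14) = 5.48e+07
Q = 9.76e+07.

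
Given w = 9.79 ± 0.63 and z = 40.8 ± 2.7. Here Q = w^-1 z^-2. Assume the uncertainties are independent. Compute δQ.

For a monomial Q ∝ w^-1, z^-2, fractional errors add in quadrature:
  (-1·δw/w)² = (-1×0.0644)² = 0.00414;  (-2·δz/z)² = (-2×0.0662)² = 0.0175
δQ/Q = √(0.0217) = 0.147
Q = 6.14e-05, so δQ = 0.147 × 6.14e-05 = 9.03e-06.

9.03e-06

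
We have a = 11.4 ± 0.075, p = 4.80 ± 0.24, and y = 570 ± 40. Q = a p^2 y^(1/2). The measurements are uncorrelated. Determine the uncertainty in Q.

666

For a monomial Q ∝ a, p^2, y^(1/2), fractional errors add in quadrature:
  (1·δa/a)² = (1×0.00658)² = 4.33e-05;  (2·δp/p)² = (2×0.0500)² = 0.0100;  (½·δy/y)² = (0.5×0.0702)² = 0.00123
δQ/Q = √(0.0113) = 0.106
Q = 6270, so δQ = 0.106 × 6270 = 666.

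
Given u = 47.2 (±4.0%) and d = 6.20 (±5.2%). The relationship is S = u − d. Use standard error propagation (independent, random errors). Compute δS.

1.92

Each term contributes (cᵢ δxᵢ)² to (δS)²:
  (δu)² = 3.56;  (δd)² = 0.104
δS = √(3.67) = 1.92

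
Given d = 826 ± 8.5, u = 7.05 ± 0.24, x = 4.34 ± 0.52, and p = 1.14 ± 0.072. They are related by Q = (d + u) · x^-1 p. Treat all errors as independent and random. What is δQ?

29.7

Let w = d + u = 833. δw = √(δd² + δu²) = √(72.2 + 0.0576) = 8.50, so δw/w = 0.0102.
Q is then a monomial in w, x, p:
δQ/Q = √((δw/w)² + (-1·δx/x)² + (1·δp/p)²) = √(0.000104 + 0.0144 + 0.00399) = 0.136
Q = 219, so δQ = 0.136 × 219 = 29.7.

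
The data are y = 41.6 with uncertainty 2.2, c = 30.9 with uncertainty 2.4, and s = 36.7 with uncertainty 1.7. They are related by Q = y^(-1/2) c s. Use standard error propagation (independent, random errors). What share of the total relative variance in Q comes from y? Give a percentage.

(δQ/Q)² = (−½·δy/y)² + (1·δc/c)² + (1·δs/s)²
  y term: (-0.5×0.0529)² = 0.000699
  c term: (1×0.0777)² = 0.00603
  s term: (1×0.0463)² = 0.00215
Total = 0.00888. Share from y = 0.000699/0.00888 = 0.0788.

7.88%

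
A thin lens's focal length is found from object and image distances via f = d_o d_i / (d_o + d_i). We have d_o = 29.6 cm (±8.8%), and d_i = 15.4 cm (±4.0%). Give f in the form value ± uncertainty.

10.1 ± 0.405 cm

∂f/∂d_o = (d_i/(d_o+d_i))² = 0.117;  ∂f/∂d_i = (d_o/(d_o+d_i))² = 0.433
δf = √((∂f/∂d_o · δd_o)² + (∂f/∂d_i · δd_i)²) = √(0.0931 + 0.0710) = 0.405 cm
f = 10.1 cm.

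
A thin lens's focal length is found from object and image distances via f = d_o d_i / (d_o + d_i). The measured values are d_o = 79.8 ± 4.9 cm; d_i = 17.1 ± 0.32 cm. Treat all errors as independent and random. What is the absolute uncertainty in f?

0.265 cm

∂f/∂d_o = (d_i/(d_o+d_i))² = 0.0311;  ∂f/∂d_i = (d_o/(d_o+d_i))² = 0.678
δf = √((∂f/∂d_o · δd_o)² + (∂f/∂d_i · δd_i)²) = √(0.0233 + 0.0471) = 0.265 cm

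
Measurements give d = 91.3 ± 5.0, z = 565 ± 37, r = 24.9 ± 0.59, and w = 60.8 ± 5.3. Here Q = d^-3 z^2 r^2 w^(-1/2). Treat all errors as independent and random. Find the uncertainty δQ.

7.33

For a monomial Q ∝ d^-3, z^2, r^2, w^(-1/2), fractional errors add in quadrature:
  (-3·δd/d)² = (-3×0.0548)² = 0.0270;  (2·δz/z)² = (2×0.0655)² = 0.0172;  (2·δr/r)² = (2×0.0237)² = 0.00225;  (−½·δw/w)² = (-0.5×0.0872)² = 0.00190
δQ/Q = √(0.0483) = 0.220
Q = 33.4, so δQ = 0.220 × 33.4 = 7.33.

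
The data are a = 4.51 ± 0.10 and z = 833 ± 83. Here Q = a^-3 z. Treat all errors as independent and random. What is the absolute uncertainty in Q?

1.09

Each factor contributes (exponent × relative error)² to (δQ/Q)²:
  (-3·δa/a)² = (-3×0.0222)² = 0.00442;  (1·δz/z)² = (1×0.0996)² = 0.00993
δQ/Q = √(0.0144) = 0.120
Q = 9.08, so δQ = 0.120 × 9.08 = 1.09.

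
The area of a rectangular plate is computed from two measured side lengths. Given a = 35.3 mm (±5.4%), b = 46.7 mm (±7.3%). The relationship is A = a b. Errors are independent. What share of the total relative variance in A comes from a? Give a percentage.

35.4%

(δA/A)² = (1·δa/a)² + (1·δb/b)²
  a term: (1×0.0540)² = 0.00292
  b term: (1×0.0730)² = 0.00533
Total = 0.00825. Share from a = 0.00292/0.00825 = 0.354.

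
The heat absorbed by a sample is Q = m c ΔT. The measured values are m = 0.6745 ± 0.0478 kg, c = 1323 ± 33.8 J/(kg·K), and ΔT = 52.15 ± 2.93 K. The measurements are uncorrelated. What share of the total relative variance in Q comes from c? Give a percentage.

7.39%

(δQ/Q)² = (1·δm/m)² + (1·δc/c)² + (1·δΔT/ΔT)²
  m term: (1×0.0709)² = 0.00502
  c term: (1×0.0255)² = 0.000653
  ΔT term: (1×0.0562)² = 0.00316
Total = 0.00883. Share from c = 0.000653/0.00883 = 0.0739.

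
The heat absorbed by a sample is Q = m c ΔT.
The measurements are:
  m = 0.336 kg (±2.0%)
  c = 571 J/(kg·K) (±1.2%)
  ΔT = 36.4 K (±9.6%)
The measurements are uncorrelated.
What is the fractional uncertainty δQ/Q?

Products/powers → add relative errors in quadrature, weighted by exponent:
  (1·δm/m)² = (1×0.0200)² = 0.000400;  (1·δc/c)² = (1×0.0120)² = 0.000144;  (1·δΔT/ΔT)² = (1×0.0960)² = 0.00922
δQ/Q = √(0.00976) = 0.0988

0.0988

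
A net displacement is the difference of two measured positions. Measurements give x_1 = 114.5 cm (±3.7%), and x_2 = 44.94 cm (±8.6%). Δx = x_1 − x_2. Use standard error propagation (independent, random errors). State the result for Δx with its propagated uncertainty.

Absolute uncertainties add in quadrature for a linear combination:
  (δx_1)² = 17.9;  (δx_2)² = 14.9
δΔx = √(32.9) = 5.73 cm
Δx = 69.56 cm.

69.56 ± 5.73 cm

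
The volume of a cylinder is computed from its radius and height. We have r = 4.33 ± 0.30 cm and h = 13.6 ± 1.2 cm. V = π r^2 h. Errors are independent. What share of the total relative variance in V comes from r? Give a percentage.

71.2%

(δV/V)² = (2·δr/r)² + (1·δh/h)²
  r term: (2×0.0693)² = 0.0192
  h term: (1×0.0882)² = 0.00779
Total = 0.0270. Share from r = 0.0192/0.0270 = 0.712.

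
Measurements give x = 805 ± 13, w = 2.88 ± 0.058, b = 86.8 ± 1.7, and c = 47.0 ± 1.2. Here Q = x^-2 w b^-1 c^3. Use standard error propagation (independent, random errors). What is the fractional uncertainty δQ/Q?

0.0877

Each factor contributes (exponent × relative error)² to (δQ/Q)²:
  (-2·δx/x)² = (-2×0.0161)² = 0.00104;  (1·δw/w)² = (1×0.0201)² = 0.000406;  (-1·δb/b)² = (-1×0.0196)² = 0.000384;  (3·δc/c)² = (3×0.0255)² = 0.00587
δQ/Q = √(0.00770) = 0.0877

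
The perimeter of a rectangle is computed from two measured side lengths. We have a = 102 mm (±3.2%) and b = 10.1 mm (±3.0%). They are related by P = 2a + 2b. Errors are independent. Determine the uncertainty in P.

6.56 mm

P is a linear combination, so absolute uncertainties add in quadrature:
  (2·δa)² = 42.6;  (2·δb)² = 0.367
δP = √(43.0) = 6.56 mm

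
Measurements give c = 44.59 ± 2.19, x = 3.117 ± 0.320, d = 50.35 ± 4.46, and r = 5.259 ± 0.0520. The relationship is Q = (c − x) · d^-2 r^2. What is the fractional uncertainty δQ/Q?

Let u = c − x = 41.47. δu = √(δc² + δx²) = √(4.80 + 0.102) = 2.21, so δu/u = 0.0534.
Q is then a monomial in u, d, r:
δQ/Q = √((δu/u)² + (-2·δd/d)² + (2·δr/r)²) = √(0.00285 + 0.0314 + 0.000391) = 0.186

0.186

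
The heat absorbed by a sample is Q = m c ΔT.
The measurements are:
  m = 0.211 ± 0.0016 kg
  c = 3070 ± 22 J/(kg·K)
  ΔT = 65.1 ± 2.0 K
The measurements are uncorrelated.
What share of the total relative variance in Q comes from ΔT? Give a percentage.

89.7%

(δQ/Q)² = (1·δm/m)² + (1·δc/c)² + (1·δΔT/ΔT)²
  m term: (1×0.00758)² = 5.75e-05
  c term: (1×0.00717)² = 5.14e-05
  ΔT term: (1×0.0307)² = 0.000944
Total = 0.00105. Share from ΔT = 0.000944/0.00105 = 0.897.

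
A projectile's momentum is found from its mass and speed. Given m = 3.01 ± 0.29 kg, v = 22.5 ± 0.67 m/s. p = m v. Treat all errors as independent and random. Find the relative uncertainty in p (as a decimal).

0.101

Since p is a product/quotient, work with relative uncertainties:
  (1·δm/m)² = (1×0.0963)² = 0.00928;  (1·δv/v)² = (1×0.0298)² = 0.000887
δp/p = √(0.0102) = 0.101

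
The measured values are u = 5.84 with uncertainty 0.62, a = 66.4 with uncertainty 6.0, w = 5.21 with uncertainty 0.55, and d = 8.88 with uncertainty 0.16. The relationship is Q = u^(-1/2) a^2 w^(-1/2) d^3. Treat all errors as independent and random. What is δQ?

1.14e+05

For a monomial Q ∝ u^(-1/2), a^2, w^(-1/2), d^3, fractional errors add in quadrature:
  (−½·δu/u)² = (-0.5×0.106)² = 0.00282;  (2·δa/a)² = (2×0.0904)² = 0.0327;  (−½·δw/w)² = (-0.5×0.106)² = 0.00279;  (3·δd/d)² = (3×0.0180)² = 0.00292
δQ/Q = √(0.0412) = 0.203
Q = 5.6e+05, so δQ = 0.203 × 5.6e+05 = 1.14e+05.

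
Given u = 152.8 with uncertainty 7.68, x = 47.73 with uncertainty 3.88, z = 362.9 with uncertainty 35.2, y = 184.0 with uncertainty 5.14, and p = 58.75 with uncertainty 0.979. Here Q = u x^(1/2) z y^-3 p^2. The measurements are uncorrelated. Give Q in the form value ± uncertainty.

212.3 ± 31.3

Relative error in a monomial: (δQ/Q)² = Σ (nᵢ · δxᵢ/xᵢ)².
  (1·δu/u)² = (1×0.0503)² = 0.00253;  (½·δx/x)² = (0.5×0.0813)² = 0.00165;  (1·δz/z)² = (1×0.0970)² = 0.00941;  (-3·δy/y)² = (-3×0.0279)² = 0.00702;  (2·δp/p)² = (2×0.0167)² = 0.00111
δQ/Q = √(0.0217) = 0.147
Q = 212.3, so δQ = 0.147 × 212.3 = 31.3.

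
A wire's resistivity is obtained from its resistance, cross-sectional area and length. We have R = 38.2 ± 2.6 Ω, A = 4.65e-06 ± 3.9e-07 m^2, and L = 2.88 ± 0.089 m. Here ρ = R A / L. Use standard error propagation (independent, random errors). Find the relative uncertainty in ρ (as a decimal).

Each factor contributes (exponent × relative error)² to (δρ/ρ)²:
  (1·δR/R)² = (1×0.0681)² = 0.00463;  (1·δA/A)² = (1×0.0839)² = 0.00703;  (-1·δL/L)² = (-1×0.0309)² = 0.000955
δρ/ρ = √(0.0126) = 0.112

0.112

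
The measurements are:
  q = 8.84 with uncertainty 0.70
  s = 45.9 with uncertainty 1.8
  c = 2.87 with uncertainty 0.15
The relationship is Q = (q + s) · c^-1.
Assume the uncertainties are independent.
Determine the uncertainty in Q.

Let u = q + s = 54.7. δu = √(δq² + δs²) = √(0.490 + 3.24) = 1.93, so δu/u = 0.0353.
Q is then a monomial in u, c:
δQ/Q = √((δu/u)² + (-1·δc/c)²) = √(0.00124 + 0.00273) = 0.0631
Q = 19.1, so δQ = 0.0631 × 19.1 = 1.20.

1.20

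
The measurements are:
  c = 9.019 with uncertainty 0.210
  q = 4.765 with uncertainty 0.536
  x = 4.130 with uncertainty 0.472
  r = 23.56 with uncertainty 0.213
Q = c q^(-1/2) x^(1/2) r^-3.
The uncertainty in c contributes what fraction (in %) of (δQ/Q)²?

7.04%

(δQ/Q)² = (1·δc/c)² + (−½·δq/q)² + (½·δx/x)² + (-3·δr/r)²
  c term: (1×0.0233)² = 0.000542
  q term: (-0.5×0.112)² = 0.00316
  x term: (0.5×0.114)² = 0.00327
  r term: (-3×0.00904)² = 0.000736
Total = 0.00771. Share from c = 0.000542/0.00771 = 0.0704.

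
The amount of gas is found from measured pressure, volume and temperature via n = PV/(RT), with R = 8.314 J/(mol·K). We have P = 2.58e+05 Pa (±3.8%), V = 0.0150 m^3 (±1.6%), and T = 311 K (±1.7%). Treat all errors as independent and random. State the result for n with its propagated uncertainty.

Each factor contributes (exponent × relative error)² to (δn/n)²:
  (1·δP/P)² = (1×0.0380)² = 0.00144;  (1·δV/V)² = (1×0.0160)² = 0.000256;  (-1·δT/T)² = (-1×0.0170)² = 0.000289
δn/n = √(0.00199) = 0.0446
n = 1.50 mol, so δn = 0.0446 × 1.50 = 0.0668 mol.

1.50 ± 0.0668 mol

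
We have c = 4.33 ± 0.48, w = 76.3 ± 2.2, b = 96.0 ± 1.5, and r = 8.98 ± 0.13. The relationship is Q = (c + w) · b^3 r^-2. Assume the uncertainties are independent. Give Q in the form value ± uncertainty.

Let u = c + w = 80.6. δu = √(δc² + δw²) = √(0.230 + 4.84) = 2.25, so δu/u = 0.0279.
Q is then a monomial in u, b, r:
δQ/Q = √((δu/u)² + (3·δb/b)² + (-2·δr/r)²) = √(0.000780 + 0.00220 + 0.000838) = 0.0618
Q = 8.85e+05, so δQ = 0.0618 × 8.85e+05 = 54600.

(8.85 ± 0.546) × 10^5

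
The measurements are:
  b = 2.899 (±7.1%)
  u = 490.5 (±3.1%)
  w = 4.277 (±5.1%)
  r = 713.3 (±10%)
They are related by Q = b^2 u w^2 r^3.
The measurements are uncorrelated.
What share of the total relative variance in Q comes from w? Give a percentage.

(δQ/Q)² = (2·δb/b)² + (1·δu/u)² + (2·δw/w)² + (3·δr/r)²
  b term: (2×0.0710)² = 0.0202
  u term: (1×0.0310)² = 0.000961
  w term: (2×0.0510)² = 0.0104
  r term: (3×0.100)² = 0.0900
Total = 0.122. Share from w = 0.0104/0.122 = 0.0856.

8.56%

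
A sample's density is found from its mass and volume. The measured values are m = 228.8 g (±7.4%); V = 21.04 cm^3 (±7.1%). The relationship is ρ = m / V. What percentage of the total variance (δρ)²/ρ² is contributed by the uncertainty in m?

(δρ/ρ)² = (1·δm/m)² + (-1·δV/V)²
  m term: (1×0.0740)² = 0.00548
  V term: (-1×0.0710)² = 0.00504
Total = 0.0105. Share from m = 0.00548/0.0105 = 0.521.

52.1%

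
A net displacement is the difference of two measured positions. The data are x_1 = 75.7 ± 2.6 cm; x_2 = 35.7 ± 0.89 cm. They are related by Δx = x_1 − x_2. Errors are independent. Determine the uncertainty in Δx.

2.75 cm

Sums and differences: (δΔx)² = Σ (cᵢ δxᵢ)².
  (δx_1)² = 6.76;  (δx_2)² = 0.792
δΔx = √(7.55) = 2.75 cm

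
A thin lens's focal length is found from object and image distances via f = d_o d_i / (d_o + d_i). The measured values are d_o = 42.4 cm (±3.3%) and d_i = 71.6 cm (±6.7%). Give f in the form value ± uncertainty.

26.6 ± 0.863 cm

∂f/∂d_o = (d_i/(d_o+d_i))² = 0.394;  ∂f/∂d_i = (d_o/(d_o+d_i))² = 0.138
δf = √((∂f/∂d_o · δd_o)² + (∂f/∂d_i · δd_i)²) = √(0.305 + 0.440) = 0.863 cm
f = 26.6 cm.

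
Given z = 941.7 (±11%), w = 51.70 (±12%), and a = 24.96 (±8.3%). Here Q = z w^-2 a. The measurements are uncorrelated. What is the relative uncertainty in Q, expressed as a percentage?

Each factor contributes (exponent × relative error)² to (δQ/Q)²:
  (1·δz/z)² = (1×0.110)² = 0.0121;  (-2·δw/w)² = (-2×0.120)² = 0.0576;  (1·δa/a)² = (1×0.0830)² = 0.00689
δQ/Q = √(0.0766) = 0.277

27.7%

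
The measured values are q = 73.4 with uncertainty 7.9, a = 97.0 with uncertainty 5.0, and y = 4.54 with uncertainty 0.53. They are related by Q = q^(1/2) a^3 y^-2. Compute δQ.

Q is a product of powers, so relative uncertainties combine in quadrature:
  (½·δq/q)² = (0.5×0.108)² = 0.00290;  (3·δa/a)² = (3×0.0515)² = 0.0239;  (-2·δy/y)² = (-2×0.117)² = 0.0545
δQ/Q = √(0.0813) = 0.285
Q = 3.79e+05, so δQ = 0.285 × 3.79e+05 = 1.08e+05.

1.08e+05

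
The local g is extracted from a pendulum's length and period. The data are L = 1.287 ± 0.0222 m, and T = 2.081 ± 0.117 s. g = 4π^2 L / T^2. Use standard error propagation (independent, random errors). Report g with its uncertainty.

11.73 ± 1.33 m/s^2

g is a product of powers, so relative uncertainties combine in quadrature:
  (1·δL/L)² = (1×0.0172)² = 0.000298;  (-2·δT/T)² = (-2×0.0562)² = 0.0126
δg/g = √(0.0129) = 0.114
g = 11.73 m/s^2, so δg = 0.114 × 11.73 = 1.33 m/s^2.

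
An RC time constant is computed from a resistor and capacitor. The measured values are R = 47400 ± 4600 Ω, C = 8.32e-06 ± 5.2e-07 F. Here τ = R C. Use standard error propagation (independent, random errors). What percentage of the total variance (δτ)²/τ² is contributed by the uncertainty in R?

70.7%

(δτ/τ)² = (1·δR/R)² + (1·δC/C)²
  R term: (1×0.0970)² = 0.00942
  C term: (1×0.0625)² = 0.00391
Total = 0.0133. Share from R = 0.00942/0.0133 = 0.707.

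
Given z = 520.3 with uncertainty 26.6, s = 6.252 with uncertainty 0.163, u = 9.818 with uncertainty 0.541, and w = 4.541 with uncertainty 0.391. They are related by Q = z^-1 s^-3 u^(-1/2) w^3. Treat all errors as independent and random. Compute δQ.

Since Q is a product/quotient, work with relative uncertainties:
  (-1·δz/z)² = (-1×0.0511)² = 0.00261;  (-3·δs/s)² = (-3×0.0261)² = 0.00612;  (−½·δu/u)² = (-0.5×0.0551)² = 0.000759;  (3·δw/w)² = (3×0.0861)² = 0.0667
δQ/Q = √(0.0762) = 0.276
Q = 0.0002350, so δQ = 0.276 × 0.0002350 = 6.49e-05.

6.49e-05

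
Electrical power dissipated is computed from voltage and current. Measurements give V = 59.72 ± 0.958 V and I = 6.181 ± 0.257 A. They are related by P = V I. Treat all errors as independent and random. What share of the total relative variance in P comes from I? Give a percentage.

87.0%

(δP/P)² = (1·δV/V)² + (1·δI/I)²
  V term: (1×0.0160)² = 0.000257
  I term: (1×0.0416)² = 0.00173
Total = 0.00199. Share from I = 0.00173/0.00199 = 0.870.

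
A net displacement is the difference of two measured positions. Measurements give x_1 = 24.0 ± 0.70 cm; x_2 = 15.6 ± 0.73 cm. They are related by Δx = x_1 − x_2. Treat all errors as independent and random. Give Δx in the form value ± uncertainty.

8.40 ± 1.01 cm

Δx is a linear combination, so absolute uncertainties add in quadrature:
  (δx_1)² = 0.490;  (δx_2)² = 0.533
δΔx = √(1.02) = 1.01 cm
Δx = 8.40 cm.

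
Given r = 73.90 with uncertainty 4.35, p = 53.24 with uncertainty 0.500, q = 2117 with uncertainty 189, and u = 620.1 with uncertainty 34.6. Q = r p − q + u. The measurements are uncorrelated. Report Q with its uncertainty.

Let w = r·p = 3934. δw/w = √((1·δr/r)² + (1·δp/p)²) = √(0.00346 + 8.82e-05) = 0.0596, so δw = 235.
Q = w − q + u: δQ = √(δw² + δq² + δu²) = √(55000 + 35700 + 1200) = 303
Q = 2438.

2438 ± 303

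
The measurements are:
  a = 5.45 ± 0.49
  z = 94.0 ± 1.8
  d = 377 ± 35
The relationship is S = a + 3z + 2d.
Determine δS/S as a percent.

6.74%

S is a linear combination, so absolute uncertainties add in quadrature:
  (δa)² = 0.240;  (3·δz)² = 29.2;  (2·δd)² = 4900
δS = √(4930) = 70.2
S = 1040, so δS/S = 70.2/1040 = 0.0674.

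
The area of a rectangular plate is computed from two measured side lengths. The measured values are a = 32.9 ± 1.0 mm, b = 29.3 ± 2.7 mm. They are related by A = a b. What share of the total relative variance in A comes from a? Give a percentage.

(δA/A)² = (1·δa/a)² + (1·δb/b)²
  a term: (1×0.0304)² = 0.000924
  b term: (1×0.0922)² = 0.00849
Total = 0.00942. Share from a = 0.000924/0.00942 = 0.0981.

9.81%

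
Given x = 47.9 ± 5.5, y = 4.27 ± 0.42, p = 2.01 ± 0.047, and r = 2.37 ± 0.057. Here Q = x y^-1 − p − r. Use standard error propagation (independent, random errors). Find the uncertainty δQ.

Let w = x·y^-1 = 11.2. δw/w = √((1·δx/x)² + (-1·δy/y)²) = √(0.0132 + 0.00967) = 0.151, so δw = 1.70.
Q = w − p − r: δQ = √(δw² + δp² + δr²) = √(2.88 + 0.00221 + 0.00325) = 1.70

1.70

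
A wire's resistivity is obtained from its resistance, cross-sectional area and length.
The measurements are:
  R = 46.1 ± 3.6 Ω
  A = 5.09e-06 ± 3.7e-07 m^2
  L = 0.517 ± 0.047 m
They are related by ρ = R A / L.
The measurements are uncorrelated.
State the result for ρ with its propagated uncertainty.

(4.54 ± 0.636) × 10^-4 Ω·m

ρ is a product of powers, so relative uncertainties combine in quadrature:
  (1·δR/R)² = (1×0.0781)² = 0.00610;  (1·δA/A)² = (1×0.0727)² = 0.00528;  (-1·δL/L)² = (-1×0.0909)² = 0.00826
δρ/ρ = √(0.0196) = 0.140
ρ = 0.000454 Ω·m, so δρ = 0.140 × 0.000454 = 6.36e-05 Ω·m.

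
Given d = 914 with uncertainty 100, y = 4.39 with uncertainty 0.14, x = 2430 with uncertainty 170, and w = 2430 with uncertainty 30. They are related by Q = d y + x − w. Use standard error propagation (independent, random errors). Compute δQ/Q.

0.122

Let p = d·y = 4010. δp/p = √((1·δd/d)² + (1·δy/y)²) = √(0.0120 + 0.00102) = 0.114, so δp = 457.
Q = p + x − w: δQ = √(δp² + δx² + δw²) = √(2.09e+05 + 28900 + 900) = 489
Q = 4010, so δQ/Q = 489/4010 = 0.122.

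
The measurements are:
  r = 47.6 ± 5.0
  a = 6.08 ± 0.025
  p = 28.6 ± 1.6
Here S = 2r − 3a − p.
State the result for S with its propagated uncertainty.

For a sum/difference, combine absolute errors in quadrature:
  (2·δr)² = 100;  (3·δa)² = 0.00563;  (δp)² = 2.56
δS = √(103) = 10.1
S = 48.4.

48.4 ± 10.1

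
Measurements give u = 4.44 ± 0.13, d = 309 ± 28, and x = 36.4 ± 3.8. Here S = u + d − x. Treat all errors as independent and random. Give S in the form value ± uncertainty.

Sums and differences: (δS)² = Σ (cᵢ δxᵢ)².
  (δu)² = 0.0169;  (δd)² = 784;  (δx)² = 14.4
δS = √(798) = 28.3
S = 277.

277 ± 28.3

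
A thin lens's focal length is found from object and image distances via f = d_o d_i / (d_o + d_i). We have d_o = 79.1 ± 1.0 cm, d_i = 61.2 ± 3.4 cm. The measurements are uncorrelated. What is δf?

1.10 cm

∂f/∂d_o = (d_i/(d_o+d_i))² = 0.190;  ∂f/∂d_i = (d_o/(d_o+d_i))² = 0.318
δf = √((∂f/∂d_o · δd_o)² + (∂f/∂d_i · δd_i)²) = √(0.0362 + 1.17) = 1.10 cm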